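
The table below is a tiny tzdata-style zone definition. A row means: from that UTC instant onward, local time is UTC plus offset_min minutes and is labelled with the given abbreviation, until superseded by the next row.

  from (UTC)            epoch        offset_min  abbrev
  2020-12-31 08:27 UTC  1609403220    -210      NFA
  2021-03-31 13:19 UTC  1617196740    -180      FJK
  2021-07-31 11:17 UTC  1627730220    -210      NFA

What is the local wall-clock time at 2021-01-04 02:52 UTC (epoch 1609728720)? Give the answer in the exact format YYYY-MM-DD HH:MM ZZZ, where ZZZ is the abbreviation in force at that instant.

Query: 2021-01-04 02:52 UTC
Rule 1/3 (NFA, -03:30): 2020-12-31 08:27 UTC ≤ query < 2021-03-31 13:19 UTC
2·60 + 52 - 210 = -38 min
-38 = -1·1440 + 1402; 1402 = 23·60 + 22 → 23:22, 2021-01-04 - 1 day = 2021-01-03
→ 2021-01-03 23:22 NFA

2021-01-03 23:22 NFA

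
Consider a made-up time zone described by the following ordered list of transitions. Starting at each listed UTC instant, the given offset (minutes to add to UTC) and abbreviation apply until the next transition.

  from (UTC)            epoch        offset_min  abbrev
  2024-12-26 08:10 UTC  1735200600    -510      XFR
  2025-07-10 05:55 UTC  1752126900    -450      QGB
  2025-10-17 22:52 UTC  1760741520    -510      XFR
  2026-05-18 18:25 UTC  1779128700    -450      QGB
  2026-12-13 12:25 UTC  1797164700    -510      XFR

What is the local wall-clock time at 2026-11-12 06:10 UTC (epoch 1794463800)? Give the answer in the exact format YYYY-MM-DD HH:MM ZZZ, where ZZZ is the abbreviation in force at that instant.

2026-11-11 22:40 QGB

Query: 2026-11-12 06:10 UTC
Rule 4/5 (QGB, -07:30): 2026-05-18 18:25 UTC ≤ query < 2026-12-13 12:25 UTC
6·60 + 10 - 450 = -80 min
-80 = -1·1440 + 1360; 1360 = 22·60 + 40 → 22:40, 2026-11-12 - 1 day = 2026-11-11
→ 2026-11-11 22:40 QGB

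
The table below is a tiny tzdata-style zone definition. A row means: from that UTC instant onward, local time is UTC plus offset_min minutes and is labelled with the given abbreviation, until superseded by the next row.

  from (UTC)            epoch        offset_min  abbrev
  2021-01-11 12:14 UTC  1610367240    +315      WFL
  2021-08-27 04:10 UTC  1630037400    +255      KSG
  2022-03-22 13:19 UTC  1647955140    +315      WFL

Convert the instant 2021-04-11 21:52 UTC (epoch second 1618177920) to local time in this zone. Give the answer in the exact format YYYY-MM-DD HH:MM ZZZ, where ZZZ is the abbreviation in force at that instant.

2021-04-12 03:07 WFL

Query: 2021-04-11 21:52 UTC
Rule 1/3 (WFL, +05:15): 2021-01-11 12:14 UTC ≤ query < 2021-08-27 04:10 UTC
21·60 + 52 + 315 = 1627 min
1627 = 1·1440 + 187; 187 = 3·60 + 7 → 03:07, 2021-04-11 + 1 day = 2021-04-12
→ 2021-04-12 03:07 WFL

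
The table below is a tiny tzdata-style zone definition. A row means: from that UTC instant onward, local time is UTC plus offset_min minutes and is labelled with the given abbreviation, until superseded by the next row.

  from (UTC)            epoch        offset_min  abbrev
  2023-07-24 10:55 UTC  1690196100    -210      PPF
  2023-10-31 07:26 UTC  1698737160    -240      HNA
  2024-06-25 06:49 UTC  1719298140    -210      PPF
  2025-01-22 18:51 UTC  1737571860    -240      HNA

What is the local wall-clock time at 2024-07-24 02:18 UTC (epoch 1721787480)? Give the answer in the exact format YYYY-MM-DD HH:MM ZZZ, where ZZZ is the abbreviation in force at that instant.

2024-07-23 22:48 PPF

Query: 2024-07-24 02:18 UTC
Rule 3/4 (PPF, -03:30): 2024-06-25 06:49 UTC ≤ query < 2025-01-22 18:51 UTC
2·60 + 18 - 210 = -72 min
-72 = -1·1440 + 1368; 1368 = 22·60 + 48 → 22:48, 2024-07-24 - 1 day = 2024-07-23
→ 2024-07-23 22:48 PPF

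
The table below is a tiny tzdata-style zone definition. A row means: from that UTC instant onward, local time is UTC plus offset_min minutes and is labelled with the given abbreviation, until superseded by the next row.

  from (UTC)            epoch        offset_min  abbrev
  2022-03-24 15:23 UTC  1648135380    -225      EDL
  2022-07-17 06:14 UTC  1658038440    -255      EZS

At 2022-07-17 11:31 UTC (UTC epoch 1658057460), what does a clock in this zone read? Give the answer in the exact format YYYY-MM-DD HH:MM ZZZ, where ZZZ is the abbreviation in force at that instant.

Query: 2022-07-17 11:31 UTC
Rule 2/2 (EZS, -04:15): 2022-07-17 06:14 UTC ≤ query < +∞
11·60 + 31 - 255 = 436 min
436 = 0·1440 + 436; 436 = 7·60 + 16 → 07:16, same day
→ 2022-07-17 07:16 EZS

2022-07-17 07:16 EZS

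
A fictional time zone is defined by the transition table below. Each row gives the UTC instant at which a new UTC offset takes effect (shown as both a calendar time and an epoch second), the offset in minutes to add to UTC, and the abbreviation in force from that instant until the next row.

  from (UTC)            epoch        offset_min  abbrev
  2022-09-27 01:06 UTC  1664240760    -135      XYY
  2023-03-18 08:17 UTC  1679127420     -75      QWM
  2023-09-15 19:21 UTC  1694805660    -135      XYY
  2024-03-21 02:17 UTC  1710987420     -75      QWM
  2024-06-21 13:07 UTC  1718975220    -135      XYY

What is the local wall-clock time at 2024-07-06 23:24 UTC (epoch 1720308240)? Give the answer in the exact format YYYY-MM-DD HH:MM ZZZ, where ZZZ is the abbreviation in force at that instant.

2024-07-06 21:09 XYY

Query: 2024-07-06 23:24 UTC
Rule 5/5 (XYY, -02:15): 2024-06-21 13:07 UTC ≤ query < +∞
23·60 + 24 - 135 = 1269 min
1269 = 0·1440 + 1269; 1269 = 21·60 + 9 → 21:09, same day
→ 2024-07-06 21:09 XYY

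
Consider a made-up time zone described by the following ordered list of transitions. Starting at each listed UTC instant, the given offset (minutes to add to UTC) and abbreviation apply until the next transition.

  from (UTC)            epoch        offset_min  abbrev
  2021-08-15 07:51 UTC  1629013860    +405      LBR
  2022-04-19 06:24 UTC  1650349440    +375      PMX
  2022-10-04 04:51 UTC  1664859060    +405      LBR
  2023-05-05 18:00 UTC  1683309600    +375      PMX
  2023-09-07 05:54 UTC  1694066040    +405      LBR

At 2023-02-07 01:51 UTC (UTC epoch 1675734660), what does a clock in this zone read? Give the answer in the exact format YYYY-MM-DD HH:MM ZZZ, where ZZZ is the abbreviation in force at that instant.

Query: 2023-02-07 01:51 UTC
Rule 3/5 (LBR, +06:45): 2022-10-04 04:51 UTC ≤ query < 2023-05-05 18:00 UTC
1·60 + 51 + 405 = 516 min
516 = 0·1440 + 516; 516 = 8·60 + 36 → 08:36, same day
→ 2023-02-07 08:36 LBR

2023-02-07 08:36 LBR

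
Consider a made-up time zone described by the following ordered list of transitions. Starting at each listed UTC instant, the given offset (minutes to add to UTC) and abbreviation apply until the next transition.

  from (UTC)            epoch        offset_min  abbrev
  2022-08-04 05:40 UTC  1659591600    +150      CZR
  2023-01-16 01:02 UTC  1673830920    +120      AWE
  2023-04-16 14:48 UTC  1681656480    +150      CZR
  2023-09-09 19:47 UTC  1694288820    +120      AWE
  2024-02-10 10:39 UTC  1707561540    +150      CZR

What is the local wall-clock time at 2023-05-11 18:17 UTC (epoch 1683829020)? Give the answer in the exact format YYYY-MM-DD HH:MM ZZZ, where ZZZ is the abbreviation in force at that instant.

2023-05-11 20:47 CZR

Query: 2023-05-11 18:17 UTC
Rule 3/5 (CZR, +02:30): 2023-04-16 14:48 UTC ≤ query < 2023-09-09 19:47 UTC
18·60 + 17 + 150 = 1247 min
1247 = 0·1440 + 1247; 1247 = 20·60 + 47 → 20:47, same day
→ 2023-05-11 20:47 CZR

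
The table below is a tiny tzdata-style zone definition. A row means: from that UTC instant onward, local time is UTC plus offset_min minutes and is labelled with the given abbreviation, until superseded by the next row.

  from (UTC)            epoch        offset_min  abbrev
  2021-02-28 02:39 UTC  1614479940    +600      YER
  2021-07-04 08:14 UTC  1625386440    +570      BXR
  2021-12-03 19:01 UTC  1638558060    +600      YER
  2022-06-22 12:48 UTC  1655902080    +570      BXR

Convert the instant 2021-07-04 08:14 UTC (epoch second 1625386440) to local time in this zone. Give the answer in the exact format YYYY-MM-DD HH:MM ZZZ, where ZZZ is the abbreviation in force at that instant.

2021-07-04 17:44 BXR

Query: 2021-07-04 08:14 UTC
Rule 2/4 (BXR, +09:30): 2021-07-04 08:14 UTC ≤ query < 2021-12-03 19:01 UTC
8·60 + 14 + 570 = 1064 min
1064 = 0·1440 + 1064; 1064 = 17·60 + 44 → 17:44, same day
→ 2021-07-04 17:44 BXR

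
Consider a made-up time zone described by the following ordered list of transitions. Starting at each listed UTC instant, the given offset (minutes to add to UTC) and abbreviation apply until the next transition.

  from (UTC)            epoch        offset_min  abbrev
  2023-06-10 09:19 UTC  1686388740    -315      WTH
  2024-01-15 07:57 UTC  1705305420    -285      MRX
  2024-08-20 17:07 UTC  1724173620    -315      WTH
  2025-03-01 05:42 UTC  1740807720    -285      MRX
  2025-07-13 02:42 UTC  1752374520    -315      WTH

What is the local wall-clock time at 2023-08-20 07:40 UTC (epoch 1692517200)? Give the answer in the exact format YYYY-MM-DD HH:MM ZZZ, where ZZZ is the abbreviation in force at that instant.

2023-08-20 02:25 WTH

Query: 2023-08-20 07:40 UTC
Rule 1/5 (WTH, -05:15): 2023-06-10 09:19 UTC ≤ query < 2024-01-15 07:57 UTC
7·60 + 40 - 315 = 145 min
145 = 0·1440 + 145; 145 = 2·60 + 25 → 02:25, same day
→ 2023-08-20 02:25 WTH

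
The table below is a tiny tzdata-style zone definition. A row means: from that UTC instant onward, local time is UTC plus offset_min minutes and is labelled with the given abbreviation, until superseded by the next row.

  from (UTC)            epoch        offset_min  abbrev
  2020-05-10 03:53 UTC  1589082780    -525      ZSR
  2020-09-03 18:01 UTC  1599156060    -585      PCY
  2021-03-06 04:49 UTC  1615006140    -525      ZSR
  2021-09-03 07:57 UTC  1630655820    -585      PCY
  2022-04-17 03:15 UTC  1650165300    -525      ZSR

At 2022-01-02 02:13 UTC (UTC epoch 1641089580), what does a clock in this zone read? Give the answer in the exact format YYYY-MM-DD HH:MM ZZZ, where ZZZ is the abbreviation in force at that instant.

Query: 2022-01-02 02:13 UTC
Rule 4/5 (PCY, -09:45): 2021-09-03 07:57 UTC ≤ query < 2022-04-17 03:15 UTC
2·60 + 13 - 585 = -452 min
-452 = -1·1440 + 988; 988 = 16·60 + 28 → 16:28, 2022-01-02 - 1 day = 2022-01-01
→ 2022-01-01 16:28 PCY

2022-01-01 16:28 PCY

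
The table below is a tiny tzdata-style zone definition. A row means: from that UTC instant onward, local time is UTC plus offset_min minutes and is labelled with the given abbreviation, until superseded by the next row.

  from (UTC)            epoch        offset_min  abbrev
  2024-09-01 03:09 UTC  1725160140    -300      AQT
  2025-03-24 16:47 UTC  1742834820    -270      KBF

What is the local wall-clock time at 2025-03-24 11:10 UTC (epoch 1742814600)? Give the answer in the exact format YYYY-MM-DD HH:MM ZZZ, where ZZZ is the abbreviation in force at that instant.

Query: 2025-03-24 11:10 UTC
Rule 1/2 (AQT, -05:00): 2024-09-01 03:09 UTC ≤ query < 2025-03-24 16:47 UTC
11·60 + 10 - 300 = 370 min
370 = 0·1440 + 370; 370 = 6·60 + 10 → 06:10, same day
→ 2025-03-24 06:10 AQT

2025-03-24 06:10 AQT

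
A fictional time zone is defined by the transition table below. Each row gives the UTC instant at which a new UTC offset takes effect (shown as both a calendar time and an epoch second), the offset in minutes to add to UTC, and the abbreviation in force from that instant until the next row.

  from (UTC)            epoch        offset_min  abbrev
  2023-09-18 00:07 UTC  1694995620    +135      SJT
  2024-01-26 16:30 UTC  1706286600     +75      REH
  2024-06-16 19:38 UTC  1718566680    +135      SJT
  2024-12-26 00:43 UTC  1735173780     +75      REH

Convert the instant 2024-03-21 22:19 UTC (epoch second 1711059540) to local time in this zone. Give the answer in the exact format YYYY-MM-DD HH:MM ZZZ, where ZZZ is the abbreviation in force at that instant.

2024-03-21 23:34 REH

Query: 2024-03-21 22:19 UTC
Rule 2/4 (REH, +01:15): 2024-01-26 16:30 UTC ≤ query < 2024-06-16 19:38 UTC
22·60 + 19 + 75 = 1414 min
1414 = 0·1440 + 1414; 1414 = 23·60 + 34 → 23:34, same day
→ 2024-03-21 23:34 REH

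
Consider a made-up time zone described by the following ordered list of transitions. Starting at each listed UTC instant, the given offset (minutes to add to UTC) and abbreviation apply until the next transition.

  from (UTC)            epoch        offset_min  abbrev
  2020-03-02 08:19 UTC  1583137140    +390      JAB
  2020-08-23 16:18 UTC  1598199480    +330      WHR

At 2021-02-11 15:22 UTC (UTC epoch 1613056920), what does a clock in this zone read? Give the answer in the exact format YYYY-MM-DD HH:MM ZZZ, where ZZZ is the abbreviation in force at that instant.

2021-02-11 20:52 WHR

Query: 2021-02-11 15:22 UTC
Rule 2/2 (WHR, +05:30): 2020-08-23 16:18 UTC ≤ query < +∞
15·60 + 22 + 330 = 1252 min
1252 = 0·1440 + 1252; 1252 = 20·60 + 52 → 20:52, same day
→ 2021-02-11 20:52 WHR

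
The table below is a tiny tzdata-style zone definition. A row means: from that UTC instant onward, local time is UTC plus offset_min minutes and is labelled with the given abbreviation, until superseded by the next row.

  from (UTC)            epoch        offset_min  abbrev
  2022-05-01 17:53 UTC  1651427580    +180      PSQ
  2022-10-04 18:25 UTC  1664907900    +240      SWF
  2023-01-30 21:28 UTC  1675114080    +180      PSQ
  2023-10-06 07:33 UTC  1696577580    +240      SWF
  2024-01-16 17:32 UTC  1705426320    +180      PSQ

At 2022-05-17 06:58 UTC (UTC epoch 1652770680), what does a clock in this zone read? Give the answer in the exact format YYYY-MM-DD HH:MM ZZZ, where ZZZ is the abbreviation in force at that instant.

2022-05-17 09:58 PSQ

Query: 2022-05-17 06:58 UTC
Rule 1/5 (PSQ, +03:00): 2022-05-01 17:53 UTC ≤ query < 2022-10-04 18:25 UTC
6·60 + 58 + 180 = 598 min
598 = 0·1440 + 598; 598 = 9·60 + 58 → 09:58, same day
→ 2022-05-17 09:58 PSQ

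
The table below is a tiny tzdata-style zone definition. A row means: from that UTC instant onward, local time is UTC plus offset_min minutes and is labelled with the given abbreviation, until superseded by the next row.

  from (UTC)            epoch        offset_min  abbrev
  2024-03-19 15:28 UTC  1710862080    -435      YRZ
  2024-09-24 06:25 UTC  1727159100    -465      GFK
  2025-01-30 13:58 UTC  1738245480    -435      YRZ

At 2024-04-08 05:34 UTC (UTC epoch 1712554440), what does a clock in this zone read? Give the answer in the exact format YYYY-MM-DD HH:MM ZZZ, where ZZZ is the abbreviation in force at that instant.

Query: 2024-04-08 05:34 UTC
Rule 1/3 (YRZ, -07:15): 2024-03-19 15:28 UTC ≤ query < 2024-09-24 06:25 UTC
5·60 + 34 - 435 = -101 min
-101 = -1·1440 + 1339; 1339 = 22·60 + 19 → 22:19, 2024-04-08 - 1 day = 2024-04-07
→ 2024-04-07 22:19 YRZ

2024-04-07 22:19 YRZ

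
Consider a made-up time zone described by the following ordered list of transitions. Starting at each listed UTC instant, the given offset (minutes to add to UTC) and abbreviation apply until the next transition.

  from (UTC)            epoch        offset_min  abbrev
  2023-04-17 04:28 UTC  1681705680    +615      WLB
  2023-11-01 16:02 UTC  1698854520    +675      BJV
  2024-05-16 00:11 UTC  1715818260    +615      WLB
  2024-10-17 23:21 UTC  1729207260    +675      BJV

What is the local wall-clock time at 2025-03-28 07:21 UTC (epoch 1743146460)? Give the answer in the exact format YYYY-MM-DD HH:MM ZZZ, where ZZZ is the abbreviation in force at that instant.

2025-03-28 18:36 BJV

Query: 2025-03-28 07:21 UTC
Rule 4/4 (BJV, +11:15): 2024-10-17 23:21 UTC ≤ query < +∞
7·60 + 21 + 675 = 1116 min
1116 = 0·1440 + 1116; 1116 = 18·60 + 36 → 18:36, same day
→ 2025-03-28 18:36 BJV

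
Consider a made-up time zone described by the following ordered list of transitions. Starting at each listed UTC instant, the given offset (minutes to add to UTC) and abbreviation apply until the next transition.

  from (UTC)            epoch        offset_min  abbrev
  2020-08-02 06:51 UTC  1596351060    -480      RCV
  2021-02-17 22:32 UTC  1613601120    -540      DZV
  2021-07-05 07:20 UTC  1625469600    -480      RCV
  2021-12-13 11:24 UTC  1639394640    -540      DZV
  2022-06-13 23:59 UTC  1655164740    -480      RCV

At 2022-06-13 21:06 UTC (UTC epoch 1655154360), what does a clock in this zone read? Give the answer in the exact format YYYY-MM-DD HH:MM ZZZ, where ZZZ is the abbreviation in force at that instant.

2022-06-13 12:06 DZV

Query: 2022-06-13 21:06 UTC
Rule 4/5 (DZV, -09:00): 2021-12-13 11:24 UTC ≤ query < 2022-06-13 23:59 UTC
21·60 + 6 - 540 = 726 min
726 = 0·1440 + 726; 726 = 12·60 + 6 → 12:06, same day
→ 2022-06-13 12:06 DZV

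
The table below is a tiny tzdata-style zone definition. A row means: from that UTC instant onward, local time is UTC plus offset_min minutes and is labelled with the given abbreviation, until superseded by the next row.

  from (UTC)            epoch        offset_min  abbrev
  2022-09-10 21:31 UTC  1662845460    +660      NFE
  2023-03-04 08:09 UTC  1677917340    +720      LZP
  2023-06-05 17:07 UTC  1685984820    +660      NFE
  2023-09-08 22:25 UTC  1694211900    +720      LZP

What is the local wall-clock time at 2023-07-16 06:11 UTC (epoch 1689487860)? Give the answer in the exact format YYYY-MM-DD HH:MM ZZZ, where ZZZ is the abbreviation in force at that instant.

2023-07-16 17:11 NFE

Query: 2023-07-16 06:11 UTC
Rule 3/4 (NFE, +11:00): 2023-06-05 17:07 UTC ≤ query < 2023-09-08 22:25 UTC
6·60 + 11 + 660 = 1031 min
1031 = 0·1440 + 1031; 1031 = 17·60 + 11 → 17:11, same day
→ 2023-07-16 17:11 NFE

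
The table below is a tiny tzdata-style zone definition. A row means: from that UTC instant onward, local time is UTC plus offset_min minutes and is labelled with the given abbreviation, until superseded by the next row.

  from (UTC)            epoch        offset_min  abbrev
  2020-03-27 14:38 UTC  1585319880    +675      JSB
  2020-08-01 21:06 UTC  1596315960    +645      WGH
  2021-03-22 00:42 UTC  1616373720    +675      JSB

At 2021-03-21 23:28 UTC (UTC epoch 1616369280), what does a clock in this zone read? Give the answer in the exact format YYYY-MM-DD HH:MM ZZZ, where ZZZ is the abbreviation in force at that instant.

Query: 2021-03-21 23:28 UTC
Rule 2/3 (WGH, +10:45): 2020-08-01 21:06 UTC ≤ query < 2021-03-22 00:42 UTC
23·60 + 28 + 645 = 2053 min
2053 = 1·1440 + 613; 613 = 10·60 + 13 → 10:13, 2021-03-21 + 1 day = 2021-03-22
→ 2021-03-22 10:13 WGH

2021-03-22 10:13 WGH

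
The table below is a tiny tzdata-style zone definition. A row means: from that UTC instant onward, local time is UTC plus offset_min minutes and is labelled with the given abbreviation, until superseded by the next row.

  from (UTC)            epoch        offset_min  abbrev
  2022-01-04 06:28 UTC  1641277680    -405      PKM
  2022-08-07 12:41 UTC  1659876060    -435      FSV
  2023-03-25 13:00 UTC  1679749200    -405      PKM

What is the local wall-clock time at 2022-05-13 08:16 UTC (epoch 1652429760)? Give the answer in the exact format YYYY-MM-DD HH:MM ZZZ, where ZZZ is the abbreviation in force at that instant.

2022-05-13 01:31 PKM

Query: 2022-05-13 08:16 UTC
Rule 1/3 (PKM, -06:45): 2022-01-04 06:28 UTC ≤ query < 2022-08-07 12:41 UTC
8·60 + 16 - 405 = 91 min
91 = 0·1440 + 91; 91 = 1·60 + 31 → 01:31, same day
→ 2022-05-13 01:31 PKM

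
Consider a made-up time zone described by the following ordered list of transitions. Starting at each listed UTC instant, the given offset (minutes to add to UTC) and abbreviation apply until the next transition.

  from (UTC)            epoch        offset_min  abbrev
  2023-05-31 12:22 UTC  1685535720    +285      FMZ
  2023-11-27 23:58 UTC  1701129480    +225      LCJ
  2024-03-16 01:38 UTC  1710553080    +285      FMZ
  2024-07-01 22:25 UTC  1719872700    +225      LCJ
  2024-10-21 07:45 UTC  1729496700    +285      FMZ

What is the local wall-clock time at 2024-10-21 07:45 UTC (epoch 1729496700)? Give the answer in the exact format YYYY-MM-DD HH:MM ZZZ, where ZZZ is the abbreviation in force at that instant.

2024-10-21 12:30 FMZ

Query: 2024-10-21 07:45 UTC
Rule 5/5 (FMZ, +04:45): 2024-10-21 07:45 UTC ≤ query < +∞
7·60 + 45 + 285 = 750 min
750 = 0·1440 + 750; 750 = 12·60 + 30 → 12:30, same day
→ 2024-10-21 12:30 FMZ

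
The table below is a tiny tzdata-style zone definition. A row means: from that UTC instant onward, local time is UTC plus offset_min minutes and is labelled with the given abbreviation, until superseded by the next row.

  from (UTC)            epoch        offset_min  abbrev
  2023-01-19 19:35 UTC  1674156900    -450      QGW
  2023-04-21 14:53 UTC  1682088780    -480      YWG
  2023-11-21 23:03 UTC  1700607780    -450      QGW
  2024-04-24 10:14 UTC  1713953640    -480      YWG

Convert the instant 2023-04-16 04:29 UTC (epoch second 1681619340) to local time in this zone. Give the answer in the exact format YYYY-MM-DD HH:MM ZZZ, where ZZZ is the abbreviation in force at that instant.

2023-04-15 20:59 QGW

Query: 2023-04-16 04:29 UTC
Rule 1/4 (QGW, -07:30): 2023-01-19 19:35 UTC ≤ query < 2023-04-21 14:53 UTC
4·60 + 29 - 450 = -181 min
-181 = -1·1440 + 1259; 1259 = 20·60 + 59 → 20:59, 2023-04-16 - 1 day = 2023-04-15
→ 2023-04-15 20:59 QGW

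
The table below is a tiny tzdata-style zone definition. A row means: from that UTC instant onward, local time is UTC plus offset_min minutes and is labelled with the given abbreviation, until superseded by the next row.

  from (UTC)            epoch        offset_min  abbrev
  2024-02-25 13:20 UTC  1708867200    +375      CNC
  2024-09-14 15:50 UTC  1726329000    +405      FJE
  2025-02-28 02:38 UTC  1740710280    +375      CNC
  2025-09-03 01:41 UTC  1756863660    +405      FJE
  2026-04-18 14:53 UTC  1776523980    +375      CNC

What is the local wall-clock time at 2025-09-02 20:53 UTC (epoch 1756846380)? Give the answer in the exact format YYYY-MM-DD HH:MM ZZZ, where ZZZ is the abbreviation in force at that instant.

2025-09-03 03:08 CNC

Query: 2025-09-02 20:53 UTC
Rule 3/5 (CNC, +06:15): 2025-02-28 02:38 UTC ≤ query < 2025-09-03 01:41 UTC
20·60 + 53 + 375 = 1628 min
1628 = 1·1440 + 188; 188 = 3·60 + 8 → 03:08, 2025-09-02 + 1 day = 2025-09-03
→ 2025-09-03 03:08 CNC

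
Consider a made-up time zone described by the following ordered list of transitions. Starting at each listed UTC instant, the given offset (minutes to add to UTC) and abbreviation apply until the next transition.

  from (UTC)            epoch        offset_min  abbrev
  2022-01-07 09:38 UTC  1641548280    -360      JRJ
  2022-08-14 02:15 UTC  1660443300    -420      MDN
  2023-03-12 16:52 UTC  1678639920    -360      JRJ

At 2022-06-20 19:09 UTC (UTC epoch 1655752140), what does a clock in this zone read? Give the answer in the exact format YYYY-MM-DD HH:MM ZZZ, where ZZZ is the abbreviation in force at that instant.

2022-06-20 13:09 JRJ

Query: 2022-06-20 19:09 UTC
Rule 1/3 (JRJ, -06:00): 2022-01-07 09:38 UTC ≤ query < 2022-08-14 02:15 UTC
19·60 + 9 - 360 = 789 min
789 = 0·1440 + 789; 789 = 13·60 + 9 → 13:09, same day
→ 2022-06-20 13:09 JRJ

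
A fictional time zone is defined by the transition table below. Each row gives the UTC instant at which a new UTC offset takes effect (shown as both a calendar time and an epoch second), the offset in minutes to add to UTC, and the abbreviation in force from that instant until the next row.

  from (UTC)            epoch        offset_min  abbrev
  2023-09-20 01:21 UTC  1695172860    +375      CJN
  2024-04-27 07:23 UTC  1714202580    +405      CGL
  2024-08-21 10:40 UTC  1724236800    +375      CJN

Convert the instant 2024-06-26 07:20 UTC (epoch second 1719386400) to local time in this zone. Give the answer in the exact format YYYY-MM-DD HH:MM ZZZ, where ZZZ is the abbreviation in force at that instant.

2024-06-26 14:05 CGL

Query: 2024-06-26 07:20 UTC
Rule 2/3 (CGL, +06:45): 2024-04-27 07:23 UTC ≤ query < 2024-08-21 10:40 UTC
7·60 + 20 + 405 = 845 min
845 = 0·1440 + 845; 845 = 14·60 + 5 → 14:05, same day
→ 2024-06-26 14:05 CGL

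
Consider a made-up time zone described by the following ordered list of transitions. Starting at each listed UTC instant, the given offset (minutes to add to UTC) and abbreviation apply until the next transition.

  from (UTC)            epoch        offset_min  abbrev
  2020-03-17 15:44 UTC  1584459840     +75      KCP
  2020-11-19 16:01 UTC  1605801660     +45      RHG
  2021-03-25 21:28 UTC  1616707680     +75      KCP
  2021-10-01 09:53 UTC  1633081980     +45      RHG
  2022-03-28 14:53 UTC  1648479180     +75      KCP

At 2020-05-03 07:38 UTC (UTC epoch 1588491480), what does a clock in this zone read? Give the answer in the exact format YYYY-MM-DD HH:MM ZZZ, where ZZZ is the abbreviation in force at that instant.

Query: 2020-05-03 07:38 UTC
Rule 1/5 (KCP, +01:15): 2020-03-17 15:44 UTC ≤ query < 2020-11-19 16:01 UTC
7·60 + 38 + 75 = 533 min
533 = 0·1440 + 533; 533 = 8·60 + 53 → 08:53, same day
→ 2020-05-03 08:53 KCP

2020-05-03 08:53 KCP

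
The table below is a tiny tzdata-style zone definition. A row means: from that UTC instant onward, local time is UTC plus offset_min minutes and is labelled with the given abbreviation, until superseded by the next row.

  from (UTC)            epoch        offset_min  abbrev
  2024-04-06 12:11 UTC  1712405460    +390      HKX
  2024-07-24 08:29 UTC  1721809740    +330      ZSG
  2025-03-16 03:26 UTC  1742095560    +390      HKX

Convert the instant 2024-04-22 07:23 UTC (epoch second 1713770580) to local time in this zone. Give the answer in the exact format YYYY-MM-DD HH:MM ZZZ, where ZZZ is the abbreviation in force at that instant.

2024-04-22 13:53 HKX

Query: 2024-04-22 07:23 UTC
Rule 1/3 (HKX, +06:30): 2024-04-06 12:11 UTC ≤ query < 2024-07-24 08:29 UTC
7·60 + 23 + 390 = 833 min
833 = 0·1440 + 833; 833 = 13·60 + 53 → 13:53, same day
→ 2024-04-22 13:53 HKX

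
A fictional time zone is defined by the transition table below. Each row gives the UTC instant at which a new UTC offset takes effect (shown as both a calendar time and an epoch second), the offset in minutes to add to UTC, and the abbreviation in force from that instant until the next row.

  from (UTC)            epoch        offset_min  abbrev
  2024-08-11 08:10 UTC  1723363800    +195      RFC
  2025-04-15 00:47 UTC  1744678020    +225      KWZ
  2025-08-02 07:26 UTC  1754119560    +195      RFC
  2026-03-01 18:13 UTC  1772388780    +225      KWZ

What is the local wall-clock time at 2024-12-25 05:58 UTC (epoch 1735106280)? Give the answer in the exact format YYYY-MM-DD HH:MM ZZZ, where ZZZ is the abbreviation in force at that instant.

Query: 2024-12-25 05:58 UTC
Rule 1/4 (RFC, +03:15): 2024-08-11 08:10 UTC ≤ query < 2025-04-15 00:47 UTC
5·60 + 58 + 195 = 553 min
553 = 0·1440 + 553; 553 = 9·60 + 13 → 09:13, same day
→ 2024-12-25 09:13 RFC

2024-12-25 09:13 RFC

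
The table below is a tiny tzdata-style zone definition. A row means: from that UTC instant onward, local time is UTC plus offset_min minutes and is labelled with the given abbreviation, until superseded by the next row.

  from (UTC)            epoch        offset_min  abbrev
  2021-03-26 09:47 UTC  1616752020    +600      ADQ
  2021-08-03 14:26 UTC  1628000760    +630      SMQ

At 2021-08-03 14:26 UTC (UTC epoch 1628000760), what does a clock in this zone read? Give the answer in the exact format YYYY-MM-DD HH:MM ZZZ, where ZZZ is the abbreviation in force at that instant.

Query: 2021-08-03 14:26 UTC
Rule 2/2 (SMQ, +10:30): 2021-08-03 14:26 UTC ≤ query < +∞
14·60 + 26 + 630 = 1496 min
1496 = 1·1440 + 56; 56 = 0·60 + 56 → 00:56, 2021-08-03 + 1 day = 2021-08-04
→ 2021-08-04 00:56 SMQ

2021-08-04 00:56 SMQ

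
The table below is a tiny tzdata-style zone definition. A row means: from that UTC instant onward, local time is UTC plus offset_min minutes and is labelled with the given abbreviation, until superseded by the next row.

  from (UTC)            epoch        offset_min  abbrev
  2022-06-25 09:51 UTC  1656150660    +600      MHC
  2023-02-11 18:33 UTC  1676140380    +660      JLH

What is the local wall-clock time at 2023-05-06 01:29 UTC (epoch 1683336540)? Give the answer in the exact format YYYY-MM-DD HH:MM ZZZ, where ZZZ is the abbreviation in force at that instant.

Query: 2023-05-06 01:29 UTC
Rule 2/2 (JLH, +11:00): 2023-02-11 18:33 UTC ≤ query < +∞
1·60 + 29 + 660 = 749 min
749 = 0·1440 + 749; 749 = 12·60 + 29 → 12:29, same day
→ 2023-05-06 12:29 JLH

2023-05-06 12:29 JLH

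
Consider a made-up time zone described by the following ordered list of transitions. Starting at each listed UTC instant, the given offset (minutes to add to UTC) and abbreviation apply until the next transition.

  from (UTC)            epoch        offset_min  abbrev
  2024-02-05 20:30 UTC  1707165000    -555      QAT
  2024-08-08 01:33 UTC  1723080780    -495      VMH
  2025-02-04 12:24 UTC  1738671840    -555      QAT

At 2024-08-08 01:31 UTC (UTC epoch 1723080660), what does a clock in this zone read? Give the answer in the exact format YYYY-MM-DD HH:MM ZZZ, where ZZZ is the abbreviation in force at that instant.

Query: 2024-08-08 01:31 UTC
Rule 1/3 (QAT, -09:15): 2024-02-05 20:30 UTC ≤ query < 2024-08-08 01:33 UTC
1·60 + 31 - 555 = -464 min
-464 = -1·1440 + 976; 976 = 16·60 + 16 → 16:16, 2024-08-08 - 1 day = 2024-08-07
→ 2024-08-07 16:16 QAT

2024-08-07 16:16 QAT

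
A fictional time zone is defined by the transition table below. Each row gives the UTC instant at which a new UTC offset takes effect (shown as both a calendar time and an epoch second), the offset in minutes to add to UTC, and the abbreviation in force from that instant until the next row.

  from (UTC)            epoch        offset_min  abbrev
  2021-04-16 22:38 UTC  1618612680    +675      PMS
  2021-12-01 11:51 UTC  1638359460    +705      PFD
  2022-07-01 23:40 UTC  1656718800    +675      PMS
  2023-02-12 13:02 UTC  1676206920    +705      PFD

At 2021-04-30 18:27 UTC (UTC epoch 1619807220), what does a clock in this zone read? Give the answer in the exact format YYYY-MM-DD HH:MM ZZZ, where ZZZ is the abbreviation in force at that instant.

Query: 2021-04-30 18:27 UTC
Rule 1/4 (PMS, +11:15): 2021-04-16 22:38 UTC ≤ query < 2021-12-01 11:51 UTC
18·60 + 27 + 675 = 1782 min
1782 = 1·1440 + 342; 342 = 5·60 + 42 → 05:42, 2021-04-30 + 1 day = 2021-05-01
→ 2021-05-01 05:42 PMS

2021-05-01 05:42 PMS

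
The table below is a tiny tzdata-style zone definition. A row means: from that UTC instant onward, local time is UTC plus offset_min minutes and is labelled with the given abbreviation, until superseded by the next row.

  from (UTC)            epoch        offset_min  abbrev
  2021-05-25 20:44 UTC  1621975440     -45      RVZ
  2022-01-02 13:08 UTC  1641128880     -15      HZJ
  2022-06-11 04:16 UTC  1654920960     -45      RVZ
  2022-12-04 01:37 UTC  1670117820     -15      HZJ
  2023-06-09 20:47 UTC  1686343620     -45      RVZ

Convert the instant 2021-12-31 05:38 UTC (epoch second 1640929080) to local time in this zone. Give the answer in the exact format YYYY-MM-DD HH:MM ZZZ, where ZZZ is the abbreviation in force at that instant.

Query: 2021-12-31 05:38 UTC
Rule 1/5 (RVZ, -00:45): 2021-05-25 20:44 UTC ≤ query < 2022-01-02 13:08 UTC
5·60 + 38 - 45 = 293 min
293 = 0·1440 + 293; 293 = 4·60 + 53 → 04:53, same day
→ 2021-12-31 04:53 RVZ

2021-12-31 04:53 RVZ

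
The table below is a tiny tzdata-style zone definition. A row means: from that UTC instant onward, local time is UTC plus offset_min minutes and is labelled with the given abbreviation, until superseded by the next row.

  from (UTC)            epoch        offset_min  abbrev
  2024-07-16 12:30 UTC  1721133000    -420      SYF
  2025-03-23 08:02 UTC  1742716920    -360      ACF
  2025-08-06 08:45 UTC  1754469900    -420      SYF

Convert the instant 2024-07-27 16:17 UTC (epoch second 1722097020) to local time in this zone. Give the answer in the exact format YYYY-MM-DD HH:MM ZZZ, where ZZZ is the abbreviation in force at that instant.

Query: 2024-07-27 16:17 UTC
Rule 1/3 (SYF, -07:00): 2024-07-16 12:30 UTC ≤ query < 2025-03-23 08:02 UTC
16·60 + 17 - 420 = 557 min
557 = 0·1440 + 557; 557 = 9·60 + 17 → 09:17, same day
→ 2024-07-27 09:17 SYF

2024-07-27 09:17 SYF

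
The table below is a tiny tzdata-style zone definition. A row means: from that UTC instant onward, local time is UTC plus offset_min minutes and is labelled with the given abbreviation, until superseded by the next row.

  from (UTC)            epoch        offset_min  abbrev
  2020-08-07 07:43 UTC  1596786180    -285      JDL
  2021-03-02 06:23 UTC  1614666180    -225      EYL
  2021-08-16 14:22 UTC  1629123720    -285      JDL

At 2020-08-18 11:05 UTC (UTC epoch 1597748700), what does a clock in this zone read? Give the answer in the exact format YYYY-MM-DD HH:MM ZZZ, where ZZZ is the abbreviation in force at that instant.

2020-08-18 06:20 JDL

Query: 2020-08-18 11:05 UTC
Rule 1/3 (JDL, -04:45): 2020-08-07 07:43 UTC ≤ query < 2021-03-02 06:23 UTC
11·60 + 5 - 285 = 380 min
380 = 0·1440 + 380; 380 = 6·60 + 20 → 06:20, same day
→ 2020-08-18 06:20 JDL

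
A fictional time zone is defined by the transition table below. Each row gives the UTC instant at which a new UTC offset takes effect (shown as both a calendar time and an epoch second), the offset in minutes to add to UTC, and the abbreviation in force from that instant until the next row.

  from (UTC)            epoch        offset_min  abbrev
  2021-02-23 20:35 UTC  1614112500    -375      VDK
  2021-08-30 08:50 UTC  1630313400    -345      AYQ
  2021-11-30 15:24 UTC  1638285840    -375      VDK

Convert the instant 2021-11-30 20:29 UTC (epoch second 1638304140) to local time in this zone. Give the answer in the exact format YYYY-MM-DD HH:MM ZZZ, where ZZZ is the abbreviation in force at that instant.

2021-11-30 14:14 VDK

Query: 2021-11-30 20:29 UTC
Rule 3/3 (VDK, -06:15): 2021-11-30 15:24 UTC ≤ query < +∞
20·60 + 29 - 375 = 854 min
854 = 0·1440 + 854; 854 = 14·60 + 14 → 14:14, same day
→ 2021-11-30 14:14 VDK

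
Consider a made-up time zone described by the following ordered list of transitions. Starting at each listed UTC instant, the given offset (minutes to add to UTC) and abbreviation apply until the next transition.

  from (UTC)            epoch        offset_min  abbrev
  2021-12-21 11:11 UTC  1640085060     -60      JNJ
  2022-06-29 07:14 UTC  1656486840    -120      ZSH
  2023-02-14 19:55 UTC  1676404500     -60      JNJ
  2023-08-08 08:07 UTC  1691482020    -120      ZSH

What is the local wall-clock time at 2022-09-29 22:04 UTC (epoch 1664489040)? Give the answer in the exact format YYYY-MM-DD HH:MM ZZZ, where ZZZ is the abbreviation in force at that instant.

Query: 2022-09-29 22:04 UTC
Rule 2/4 (ZSH, -02:00): 2022-06-29 07:14 UTC ≤ query < 2023-02-14 19:55 UTC
22·60 + 4 - 120 = 1204 min
1204 = 0·1440 + 1204; 1204 = 20·60 + 4 → 20:04, same day
→ 2022-09-29 20:04 ZSH

2022-09-29 20:04 ZSH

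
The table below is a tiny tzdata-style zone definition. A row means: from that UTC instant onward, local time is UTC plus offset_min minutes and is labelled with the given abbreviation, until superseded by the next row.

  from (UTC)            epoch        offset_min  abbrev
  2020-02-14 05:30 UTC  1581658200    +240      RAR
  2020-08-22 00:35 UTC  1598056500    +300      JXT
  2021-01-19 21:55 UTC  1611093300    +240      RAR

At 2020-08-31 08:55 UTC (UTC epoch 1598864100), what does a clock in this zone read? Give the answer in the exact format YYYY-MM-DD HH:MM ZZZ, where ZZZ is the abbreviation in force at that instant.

2020-08-31 13:55 JXT

Query: 2020-08-31 08:55 UTC
Rule 2/3 (JXT, +05:00): 2020-08-22 00:35 UTC ≤ query < 2021-01-19 21:55 UTC
8·60 + 55 + 300 = 835 min
835 = 0·1440 + 835; 835 = 13·60 + 55 → 13:55, same day
→ 2020-08-31 13:55 JXT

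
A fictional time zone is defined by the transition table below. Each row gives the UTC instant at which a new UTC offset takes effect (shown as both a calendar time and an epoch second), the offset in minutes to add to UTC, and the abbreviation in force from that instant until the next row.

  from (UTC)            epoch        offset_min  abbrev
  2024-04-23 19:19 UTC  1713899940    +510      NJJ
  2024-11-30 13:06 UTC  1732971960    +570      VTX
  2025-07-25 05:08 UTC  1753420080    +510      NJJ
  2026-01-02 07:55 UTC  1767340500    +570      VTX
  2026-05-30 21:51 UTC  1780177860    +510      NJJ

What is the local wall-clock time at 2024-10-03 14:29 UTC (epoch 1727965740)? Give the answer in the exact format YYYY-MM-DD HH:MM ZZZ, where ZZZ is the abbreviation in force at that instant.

Query: 2024-10-03 14:29 UTC
Rule 1/5 (NJJ, +08:30): 2024-04-23 19:19 UTC ≤ query < 2024-11-30 13:06 UTC
14·60 + 29 + 510 = 1379 min
1379 = 0·1440 + 1379; 1379 = 22·60 + 59 → 22:59, same day
→ 2024-10-03 22:59 NJJ

2024-10-03 22:59 NJJ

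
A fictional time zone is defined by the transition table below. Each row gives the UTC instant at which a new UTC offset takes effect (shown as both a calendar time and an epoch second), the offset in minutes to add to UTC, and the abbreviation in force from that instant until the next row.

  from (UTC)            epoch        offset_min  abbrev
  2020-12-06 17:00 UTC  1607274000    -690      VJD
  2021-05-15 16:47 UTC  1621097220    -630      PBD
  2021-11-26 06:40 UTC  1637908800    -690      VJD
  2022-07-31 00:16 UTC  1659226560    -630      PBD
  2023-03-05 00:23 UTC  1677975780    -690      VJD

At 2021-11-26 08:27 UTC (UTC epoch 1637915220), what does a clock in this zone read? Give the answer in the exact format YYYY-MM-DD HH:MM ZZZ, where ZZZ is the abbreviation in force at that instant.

Query: 2021-11-26 08:27 UTC
Rule 3/5 (VJD, -11:30): 2021-11-26 06:40 UTC ≤ query < 2022-07-31 00:16 UTC
8·60 + 27 - 690 = -183 min
-183 = -1·1440 + 1257; 1257 = 20·60 + 57 → 20:57, 2021-11-26 - 1 day = 2021-11-25
→ 2021-11-25 20:57 VJD

2021-11-25 20:57 VJD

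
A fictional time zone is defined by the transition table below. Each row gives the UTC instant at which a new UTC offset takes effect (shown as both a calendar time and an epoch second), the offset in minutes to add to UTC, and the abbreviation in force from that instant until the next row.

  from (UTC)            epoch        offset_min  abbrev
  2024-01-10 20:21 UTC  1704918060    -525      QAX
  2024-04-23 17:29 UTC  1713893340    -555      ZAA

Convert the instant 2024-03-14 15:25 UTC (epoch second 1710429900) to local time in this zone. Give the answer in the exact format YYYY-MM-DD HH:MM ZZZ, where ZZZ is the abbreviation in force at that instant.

Query: 2024-03-14 15:25 UTC
Rule 1/2 (QAX, -08:45): 2024-01-10 20:21 UTC ≤ query < 2024-04-23 17:29 UTC
15·60 + 25 - 525 = 400 min
400 = 0·1440 + 400; 400 = 6·60 + 40 → 06:40, same day
→ 2024-03-14 06:40 QAX

2024-03-14 06:40 QAX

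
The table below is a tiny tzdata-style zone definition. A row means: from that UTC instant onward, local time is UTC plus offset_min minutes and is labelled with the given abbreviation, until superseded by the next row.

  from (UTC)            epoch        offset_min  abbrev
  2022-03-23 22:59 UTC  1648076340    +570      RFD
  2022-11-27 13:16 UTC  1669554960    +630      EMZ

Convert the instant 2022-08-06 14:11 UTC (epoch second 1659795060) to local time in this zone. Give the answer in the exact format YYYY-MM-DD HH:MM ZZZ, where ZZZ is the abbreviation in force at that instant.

Query: 2022-08-06 14:11 UTC
Rule 1/2 (RFD, +09:30): 2022-03-23 22:59 UTC ≤ query < 2022-11-27 13:16 UTC
14·60 + 11 + 570 = 1421 min
1421 = 0·1440 + 1421; 1421 = 23·60 + 41 → 23:41, same day
→ 2022-08-06 23:41 RFD

2022-08-06 23:41 RFD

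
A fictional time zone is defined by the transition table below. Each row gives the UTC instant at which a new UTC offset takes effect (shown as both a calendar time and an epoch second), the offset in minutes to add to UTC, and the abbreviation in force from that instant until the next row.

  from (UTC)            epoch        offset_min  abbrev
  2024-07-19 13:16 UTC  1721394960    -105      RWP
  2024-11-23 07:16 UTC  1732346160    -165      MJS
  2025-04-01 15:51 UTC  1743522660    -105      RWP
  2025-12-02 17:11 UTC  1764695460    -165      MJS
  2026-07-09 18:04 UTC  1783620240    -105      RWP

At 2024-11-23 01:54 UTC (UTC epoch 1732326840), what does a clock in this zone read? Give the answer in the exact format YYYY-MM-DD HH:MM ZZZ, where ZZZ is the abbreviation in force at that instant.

Query: 2024-11-23 01:54 UTC
Rule 1/5 (RWP, -01:45): 2024-07-19 13:16 UTC ≤ query < 2024-11-23 07:16 UTC
1·60 + 54 - 105 = 9 min
9 = 0·1440 + 9; 9 = 0·60 + 9 → 00:09, same day
→ 2024-11-23 00:09 RWP

2024-11-23 00:09 RWP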